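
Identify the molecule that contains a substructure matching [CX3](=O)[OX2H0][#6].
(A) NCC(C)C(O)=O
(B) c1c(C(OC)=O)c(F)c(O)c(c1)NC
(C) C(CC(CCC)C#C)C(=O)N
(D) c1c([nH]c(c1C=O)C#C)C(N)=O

B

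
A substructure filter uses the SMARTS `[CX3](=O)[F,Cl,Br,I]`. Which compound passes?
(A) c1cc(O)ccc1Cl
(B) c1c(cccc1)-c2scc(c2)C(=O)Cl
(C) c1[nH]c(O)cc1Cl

[CX3](=O)[F,Cl,Br,I] describes a carbonyl carbon bonded to a halogen (an acyl halide).
(A) has a chloro substituent but the Cl is not on a carbonyl carbon.
(B) contains an acyl chloride (-C(=O)Cl), which satisfies every atom and bond constraint.
(C) has a chloro substituent but the Cl is not on a carbonyl carbon.
So the answer is (B).

B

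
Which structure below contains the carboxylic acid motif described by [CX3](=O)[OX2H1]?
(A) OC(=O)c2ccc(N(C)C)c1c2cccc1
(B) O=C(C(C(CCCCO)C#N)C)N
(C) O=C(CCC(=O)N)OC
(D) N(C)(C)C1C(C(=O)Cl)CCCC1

A

[CX3](=O)[OX2H1] describes an sp2 carbon double-bonded to O and single-bonded to an -OH oxygen (a carboxylic acid).
(A) contains a carboxylic acid group (-C(=O)OH), which satisfies every atom and bond constraint.
(B) has a primary amide (-C(=O)NH2) but the carbonyl is bonded to N, not to an -OH oxygen.
(C) has a primary amide (-C(=O)NH2) but the carbonyl is bonded to N, not to an -OH oxygen.
(D) has an acyl chloride (-C(=O)Cl) but the carbonyl is bonded to Cl, not to an -OH oxygen.
So the answer is (A).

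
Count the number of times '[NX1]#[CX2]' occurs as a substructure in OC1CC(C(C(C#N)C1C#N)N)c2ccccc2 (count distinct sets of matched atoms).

[NX1]#[CX2] is the SMARTS for a nitrile: a nitrogen triple-bonded to a two-connected carbon.
The molecule carries 2 separate instances of a nitrile (-C#N) meeting every constraint; each maps to a distinct set of atoms, giving 2 matches.

2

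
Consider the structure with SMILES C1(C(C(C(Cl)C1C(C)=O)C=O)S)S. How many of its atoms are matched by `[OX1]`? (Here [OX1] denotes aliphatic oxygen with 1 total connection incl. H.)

2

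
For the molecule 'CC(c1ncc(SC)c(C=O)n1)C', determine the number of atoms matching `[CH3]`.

3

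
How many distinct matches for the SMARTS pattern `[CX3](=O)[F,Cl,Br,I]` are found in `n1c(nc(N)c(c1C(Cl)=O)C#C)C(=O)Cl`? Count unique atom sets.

[CX3](=O)[F,Cl,Br,I] is the SMARTS for an acyl halide: a carbonyl carbon bonded to a halogen.
The molecule carries 2 separate instances of an acyl chloride (-C(=O)Cl) meeting every constraint; each maps to a distinct set of atoms, giving 2 matches.

2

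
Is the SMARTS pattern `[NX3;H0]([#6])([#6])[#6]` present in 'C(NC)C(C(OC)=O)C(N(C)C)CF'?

Yes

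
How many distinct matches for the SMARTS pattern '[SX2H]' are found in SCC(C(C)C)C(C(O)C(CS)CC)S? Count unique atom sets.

3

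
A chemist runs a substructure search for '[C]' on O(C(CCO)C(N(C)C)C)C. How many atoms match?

8

The query [C] means: uppercase C matches aliphatic (non-aromatic) carbon only.
Check the 11 heavy atoms by environment: 8× C → match; 2× O → no; 1× N → no.
That gives 8 matching atoms.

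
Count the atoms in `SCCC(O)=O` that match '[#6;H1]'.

0

The query [#6;H1] means: any carbon bearing exactly one hydrogen.
Check the 6 heavy atoms by environment: 2× C (H2) → no; 1× C (H0) → no; 1× O (H0) → no; 1× O (H1) → no; 1× S (H1) → no.
No environment satisfies the query, so 0 matching atoms.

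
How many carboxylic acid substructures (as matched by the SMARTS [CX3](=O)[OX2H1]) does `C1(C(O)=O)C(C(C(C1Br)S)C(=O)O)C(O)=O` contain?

3

[CX3](=O)[OX2H1] is the SMARTS for a carboxylic acid: an sp2 carbon double-bonded to O and single-bonded to an -OH oxygen.
The molecule carries 3 separate instances of a carboxylic acid group (-C(=O)OH) meeting every constraint; each maps to a distinct set of atoms, giving 3 matches.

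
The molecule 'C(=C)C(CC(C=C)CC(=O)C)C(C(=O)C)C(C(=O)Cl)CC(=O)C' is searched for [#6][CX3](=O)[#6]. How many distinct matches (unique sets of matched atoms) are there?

3

[#6][CX3](=O)[#6] is the SMARTS for a ketone: a carbonyl carbon (no H) flanked by two carbons.
The molecule carries 3 separate instances of an acetyl/ketone group (-C(=O)CH3) meeting every constraint; each maps to a distinct set of atoms, giving 3 matches.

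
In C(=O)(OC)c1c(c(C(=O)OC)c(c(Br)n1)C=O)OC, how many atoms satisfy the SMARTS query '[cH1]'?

The query [cH1] means: aromatic carbon bearing exactly one hydrogen.
Check the 19 heavy atoms by environment: 1× n (aromatic, H0) → no; 5× c (aromatic, H0) → no; 6× O (H0) → no; 3× C (H3) → no; 2× C (H0) → no; 1× C (H1) → no; 1× Br (H0) → no.
No environment satisfies the query, so 0 matching atoms.

0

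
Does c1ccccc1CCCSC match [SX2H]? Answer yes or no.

No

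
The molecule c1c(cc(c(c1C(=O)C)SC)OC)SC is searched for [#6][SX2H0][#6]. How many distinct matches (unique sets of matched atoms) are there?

2

[#6][SX2H0][#6] is the SMARTS for a thioether: an aliphatic sulfur bridging two carbons with no H on the sulfur.
The molecule carries 2 separate instances of a methylthio ether (-SCH3) meeting every constraint; each maps to a distinct set of atoms, giving 2 matches.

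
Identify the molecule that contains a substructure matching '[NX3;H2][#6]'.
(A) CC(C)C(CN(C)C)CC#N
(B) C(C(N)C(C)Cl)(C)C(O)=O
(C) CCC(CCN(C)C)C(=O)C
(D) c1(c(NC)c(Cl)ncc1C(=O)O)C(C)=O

B

[NX3;H2][#6] describes a trivalent nitrogen with two H attached to carbon (a primary amine).
(A) has a dimethylamino group (-N(CH3)2) but the nitrogen has H0, not H2.
(B) contains a primary amino group (-NH2), which satisfies every atom and bond constraint.
(C) has a dimethylamino group (-N(CH3)2) but the nitrogen has H0, not H2.
(D) has an N-methylamino group (-NHCH3) but the nitrogen bears two carbons and only one H (H1), not H2.
So the answer is (B).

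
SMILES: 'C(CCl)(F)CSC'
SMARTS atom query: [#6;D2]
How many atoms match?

2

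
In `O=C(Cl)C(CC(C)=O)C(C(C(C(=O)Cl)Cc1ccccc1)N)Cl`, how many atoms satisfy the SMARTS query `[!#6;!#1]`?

7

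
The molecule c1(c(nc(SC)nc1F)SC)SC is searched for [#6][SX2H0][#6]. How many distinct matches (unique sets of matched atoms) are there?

[#6][SX2H0][#6] is the SMARTS for a thioether: an aliphatic sulfur bridging two carbons with no H on the sulfur.
The molecule carries 3 separate instances of a methylthio ether (-SCH3) meeting every constraint; each maps to a distinct set of atoms, giving 3 matches.

3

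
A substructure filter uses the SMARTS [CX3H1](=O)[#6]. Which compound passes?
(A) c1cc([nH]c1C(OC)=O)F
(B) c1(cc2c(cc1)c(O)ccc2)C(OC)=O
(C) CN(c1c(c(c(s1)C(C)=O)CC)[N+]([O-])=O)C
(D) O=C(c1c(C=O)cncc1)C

[CX3H1](=O)[#6] describes an sp2 carbon with one H, double-bonded to O and single-bonded to carbon (an aldehyde).
(A) has a methyl-ester group (-C(=O)OCH3) but the carbonyl carbon has H0, not H1.
(B) has a methyl-ester group (-C(=O)OCH3) but the carbonyl carbon has H0, not H1.
(C) has an acetyl/ketone group (-C(=O)CH3) but the carbonyl carbon has H0 (two carbon neighbours), not H1.
(D) contains an aldehyde (-CHO), which satisfies every atom and bond constraint.
So the answer is (D).

D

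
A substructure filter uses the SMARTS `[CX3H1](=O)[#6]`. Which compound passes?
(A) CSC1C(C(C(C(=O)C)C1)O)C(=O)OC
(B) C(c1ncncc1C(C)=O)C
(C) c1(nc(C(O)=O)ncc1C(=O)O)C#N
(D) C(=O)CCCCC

[CX3H1](=O)[#6] describes an sp2 carbon with one H, double-bonded to O and single-bonded to carbon (an aldehyde).
(A) has an acetyl/ketone group (-C(=O)CH3) but the carbonyl carbon has H0 (two carbon neighbours), not H1.
(B) has an acetyl/ketone group (-C(=O)CH3) but the carbonyl carbon has H0 (two carbon neighbours), not H1.
(C) has a carboxylic acid group (-C(=O)OH) but the carbonyl carbon has H0 and is bonded to O, not H1.
(D) contains an aldehyde (-CHO), which satisfies every atom and bond constraint.
So the answer is (D).

D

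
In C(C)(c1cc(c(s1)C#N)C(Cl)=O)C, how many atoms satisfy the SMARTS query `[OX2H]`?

0

The query [OX2H] means: aliphatic oxygen with two connections, one of which is H — an -OH oxygen.
Check the 13 heavy atoms by environment: 1× s (aromatic, H0, X2) → no; 3× c (aromatic, H0, X3) → no; 1× c (aromatic, H1, X3) → no; 1× C (H0, X3) → no; 1× O (H0, X1) → no; 1× Cl (H0, X1) → no; 1× C (H0, X2) → no; 1× N (H0, X1) → no; 1× C (H1, X4) → no; 2× C (H3, X4) → no.
No environment satisfies the query, so 0 matching atoms.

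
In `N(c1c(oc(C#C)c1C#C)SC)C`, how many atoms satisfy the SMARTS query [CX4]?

2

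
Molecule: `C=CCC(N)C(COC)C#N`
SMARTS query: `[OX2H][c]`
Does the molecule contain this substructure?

No

The pattern [OX2H][c] describes a hydroxyl oxygen attached to an aromatic carbon — a phenol.
The closest candidate here is a methoxy ether (-OCH3), but the oxygen has H0, not H1. No other fragment satisfies the full query, so there is no match.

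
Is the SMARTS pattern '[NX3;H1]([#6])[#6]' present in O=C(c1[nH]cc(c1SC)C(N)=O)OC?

No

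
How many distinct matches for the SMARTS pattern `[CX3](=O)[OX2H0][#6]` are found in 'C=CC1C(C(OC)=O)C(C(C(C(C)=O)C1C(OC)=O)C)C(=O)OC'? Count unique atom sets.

3

[CX3](=O)[OX2H0][#6] is the SMARTS for an ester: a carbonyl carbon bonded to an oxygen that is itself bonded to carbon (no H on that O).
The molecule carries 3 separate instances of a methyl-ester group (-C(=O)OCH3) meeting every constraint; each maps to a distinct set of atoms, giving 3 matches.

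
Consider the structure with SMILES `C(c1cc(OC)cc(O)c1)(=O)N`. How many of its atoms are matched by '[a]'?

6

The query [a] means: a matches any aromatic atom.
Check the 12 heavy atoms by environment: 6× c (aromatic) → match; 2× C → no; 3× O → no; 1× N → no.
That gives 6 matching atoms.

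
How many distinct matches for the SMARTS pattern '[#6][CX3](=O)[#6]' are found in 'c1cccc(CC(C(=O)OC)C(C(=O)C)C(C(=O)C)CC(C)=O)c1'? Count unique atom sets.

[#6][CX3](=O)[#6] is the SMARTS for a ketone: a carbonyl carbon (no H) flanked by two carbons.
The molecule carries 3 separate instances of an acetyl/ketone group (-C(=O)CH3) meeting every constraint; each maps to a distinct set of atoms, giving 3 matches.

3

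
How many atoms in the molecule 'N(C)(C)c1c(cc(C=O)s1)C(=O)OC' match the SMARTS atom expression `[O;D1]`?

2

The query [O;D1] means: aliphatic oxygen bonded to exactly one heavy atom.
Check the 14 heavy atoms by environment: 1× s (aromatic, D2) → no; 3× c (aromatic, D3) → no; 1× c (aromatic, D2) → no; 1× N (D3) → no; 3× C (D1) → no; 1× C (D2) → no; 2× O (D1) → match; 1× C (D3) → no; 1× O (D2) → no.
That gives 2 matching atoms.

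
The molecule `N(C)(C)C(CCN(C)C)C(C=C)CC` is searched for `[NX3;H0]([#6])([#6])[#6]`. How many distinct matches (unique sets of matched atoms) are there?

[NX3;H0]([#6])([#6])[#6] is the SMARTS for a tertiary amine: a trivalent nitrogen with no H, bonded to three carbons.
The molecule carries 2 separate instances of a dimethylamino group (-N(CH3)2) meeting every constraint; each maps to a distinct set of atoms, giving 2 matches.

2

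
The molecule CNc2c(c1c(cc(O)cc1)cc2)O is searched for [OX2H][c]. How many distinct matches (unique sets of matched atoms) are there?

2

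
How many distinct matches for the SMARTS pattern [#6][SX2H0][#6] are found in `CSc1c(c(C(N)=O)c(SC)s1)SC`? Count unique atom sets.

3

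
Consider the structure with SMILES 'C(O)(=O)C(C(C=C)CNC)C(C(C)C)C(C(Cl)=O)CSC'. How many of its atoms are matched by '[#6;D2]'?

3

The query [#6;D2] means: any carbon bonded to exactly two heavy atoms.
Check the 21 heavy atoms by environment: 3× C (D2) → match; 7× C (D3) → no; 5× C (D1) → no; 1× S (D2) → no; 3× O (D1) → no; 1× Cl (D1) → no; 1× N (D2) → no.
That gives 3 matching atoms.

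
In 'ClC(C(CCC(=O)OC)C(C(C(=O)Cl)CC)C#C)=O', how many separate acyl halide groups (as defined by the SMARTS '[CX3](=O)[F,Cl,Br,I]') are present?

2

[CX3](=O)[F,Cl,Br,I] is the SMARTS for an acyl halide: a carbonyl carbon bonded to a halogen.
The molecule carries 2 separate instances of an acyl chloride (-C(=O)Cl) meeting every constraint; each maps to a distinct set of atoms, giving 2 matches.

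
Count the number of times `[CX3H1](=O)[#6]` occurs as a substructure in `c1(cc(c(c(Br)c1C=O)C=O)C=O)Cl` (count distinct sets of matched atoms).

[CX3H1](=O)[#6] is the SMARTS for an aldehyde: an sp2 carbon with one H, double-bonded to O and single-bonded to carbon.
The molecule carries 3 separate instances of an aldehyde (-CHO) meeting every constraint; each maps to a distinct set of atoms, giving 3 matches.

3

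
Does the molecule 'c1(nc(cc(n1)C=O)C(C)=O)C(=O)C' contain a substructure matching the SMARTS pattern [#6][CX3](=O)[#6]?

The pattern [#6][CX3](=O)[#6] describes a carbonyl carbon (no H) flanked by two carbons — a ketone.
The molecule carries an acetyl/ketone group (-C(=O)CH3), whose atoms satisfy every constraint of the query, so the pattern matches.

Yes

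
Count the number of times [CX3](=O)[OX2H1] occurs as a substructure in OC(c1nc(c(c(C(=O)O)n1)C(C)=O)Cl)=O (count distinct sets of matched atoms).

[CX3](=O)[OX2H1] is the SMARTS for a carboxylic acid: an sp2 carbon double-bonded to O and single-bonded to an -OH oxygen.
The molecule carries 2 separate instances of a carboxylic acid group (-C(=O)OH) meeting every constraint; each maps to a distinct set of atoms, giving 2 matches.

2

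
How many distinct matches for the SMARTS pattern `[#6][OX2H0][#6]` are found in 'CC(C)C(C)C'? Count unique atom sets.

0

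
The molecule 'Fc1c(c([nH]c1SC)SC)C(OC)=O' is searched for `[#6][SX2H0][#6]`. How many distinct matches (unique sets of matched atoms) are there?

2

[#6][SX2H0][#6] is the SMARTS for a thioether: an aliphatic sulfur bridging two carbons with no H on the sulfur.
The molecule carries 2 separate instances of a methylthio ether (-SCH3) meeting every constraint; each maps to a distinct set of atoms, giving 2 matches.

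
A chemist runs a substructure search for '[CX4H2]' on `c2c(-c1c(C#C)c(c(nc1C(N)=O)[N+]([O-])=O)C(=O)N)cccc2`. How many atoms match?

0

The query [CX4H2] means: sp3 carbon (X4) with exactly two hydrogens.
Check the 23 heavy atoms by environment: 1× n (aromatic, H0, X2) → no; 6× c (aromatic, H0, X3) → no; 1× C (H0, X2) → no; 1× C (H1, X2) → no; 1× N (charge +1, H0, X3) → no; 1× O (charge -1, H0, X1) → no; 3× O (H0, X1) → no; 5× c (aromatic, H1, X3) → no; 2× C (H0, X3) → no; 2× N (H2, X3) → no.
No environment satisfies the query, so 0 matching atoms.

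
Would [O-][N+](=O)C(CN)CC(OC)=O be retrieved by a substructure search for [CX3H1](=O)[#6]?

The pattern [CX3H1](=O)[#6] describes an sp2 carbon with one H, double-bonded to O and single-bonded to carbon — an aldehyde.
The closest candidate here is a methyl-ester group (-C(=O)OCH3), but the carbonyl carbon has H0, not H1. No other fragment satisfies the full query, so there is no match.

No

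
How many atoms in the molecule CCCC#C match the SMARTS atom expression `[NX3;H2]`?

The query [NX3;H2] means: aliphatic N with 3 total connections, two of them H — an -NH2 nitrogen (amine or amide).
Check the 5 heavy atoms by environment: 2× C (H2, X4) → no; 1× C (H0, X2) → no; 1× C (H1, X2) → no; 1× C (H3, X4) → no.
No environment satisfies the query, so 0 matching atoms.

0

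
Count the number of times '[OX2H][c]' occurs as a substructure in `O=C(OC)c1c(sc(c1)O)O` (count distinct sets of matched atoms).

2

[OX2H][c] is the SMARTS for a phenol: a hydroxyl oxygen attached to an aromatic carbon.
The molecule carries 2 separate instances of a hydroxyl group (-OH) meeting every constraint; each maps to a distinct set of atoms, giving 2 matches.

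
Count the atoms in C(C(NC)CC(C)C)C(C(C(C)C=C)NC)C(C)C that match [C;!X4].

The query [C;!X4] means: aliphatic carbon that does not have four total connections.
Check the 19 heavy atoms by environment: 15× C (X4) → no; 2× N (X3) → no; 2× C (X3) → match.
That gives 2 matching atoms.

2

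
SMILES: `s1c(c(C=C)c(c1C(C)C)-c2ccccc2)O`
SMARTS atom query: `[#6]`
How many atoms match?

The query [#6] means: #6 matches any atom with atomic number 6 (carbon, aromatic or aliphatic).
Check the 17 heavy atoms by environment: 1× s (aromatic) → no; 10× c (aromatic) → match; 5× C → match; 1× O → no.
Summing the matching environments: 10 + 5 = 15 matching atoms.

15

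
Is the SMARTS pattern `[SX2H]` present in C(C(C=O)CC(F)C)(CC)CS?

Yes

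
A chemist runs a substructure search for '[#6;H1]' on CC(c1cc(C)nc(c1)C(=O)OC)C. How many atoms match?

3

The query [#6;H1] means: any carbon bearing exactly one hydrogen.
Check the 14 heavy atoms by environment: 1× n (aromatic, H0) → no; 3× c (aromatic, H0) → no; 2× c (aromatic, H1) → match; 4× C (H3) → no; 1× C (H1) → match; 1× C (H0) → no; 2× O (H0) → no.
Summing the matching environments: 2 + 1 = 3 matching atoms.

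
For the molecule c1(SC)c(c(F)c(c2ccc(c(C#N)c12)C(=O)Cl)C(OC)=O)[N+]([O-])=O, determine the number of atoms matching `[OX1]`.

4

The query [OX1] means: aliphatic oxygen with one total connection — typically a carbonyl =O or an oxide.
Check the 25 heavy atoms by environment: 10× c (aromatic, X3) → no; 1× S (X2) → no; 2× C (X4) → no; 1× N (charge +1, X3) → no; 1× O (charge -1, X1) → match; 3× O (X1) → match; 1× F (X1) → no; 2× C (X3) → no; 1× O (X2) → no; 1× Cl (X1) → no; 1× C (X2) → no; 1× N (X1) → no.
Summing the matching environments: 1 + 3 = 4 matching atoms.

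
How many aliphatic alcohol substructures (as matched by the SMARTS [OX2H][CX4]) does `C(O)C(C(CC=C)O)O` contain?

3

[OX2H][CX4] is the SMARTS for an aliphatic alcohol: a hydroxyl oxygen bound to an sp3 (X4) carbon.
The molecule carries 3 separate instances of a hydroxyl group (-OH) meeting every constraint; each maps to a distinct set of atoms, giving 3 matches.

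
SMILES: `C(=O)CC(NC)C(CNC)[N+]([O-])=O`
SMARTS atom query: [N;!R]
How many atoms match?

The query [N;!R] means: aliphatic nitrogen not in a ring.
Check the 13 heavy atoms by environment: 7× C (acyclic) → no; 2× N (acyclic) → match; 1× N (charge +1, acyclic) → match; 1× O (charge -1, acyclic) → no; 2× O (acyclic) → no.
Summing the matching environments: 2 + 1 = 3 matching atoms.

3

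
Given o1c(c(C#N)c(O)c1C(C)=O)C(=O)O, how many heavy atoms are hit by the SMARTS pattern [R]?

5

The query [R] means: R matches any atom that is part of a ring.
Check the 14 heavy atoms by environment: 1× o (aromatic, in 5-ring) → match; 4× c (aromatic, in 5-ring) → match; 4× C (acyclic) → no; 4× O (acyclic) → no; 1× N (acyclic) → no.
Summing the matching environments: 1 + 4 = 5 matching atoms.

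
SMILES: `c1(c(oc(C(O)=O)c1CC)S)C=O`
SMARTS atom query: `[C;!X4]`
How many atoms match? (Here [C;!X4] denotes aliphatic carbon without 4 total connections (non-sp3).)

2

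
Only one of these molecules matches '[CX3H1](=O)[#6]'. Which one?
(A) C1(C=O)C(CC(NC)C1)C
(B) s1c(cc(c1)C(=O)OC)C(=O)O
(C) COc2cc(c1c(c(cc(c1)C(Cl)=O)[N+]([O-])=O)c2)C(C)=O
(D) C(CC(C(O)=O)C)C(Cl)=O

[CX3H1](=O)[#6] describes an sp2 carbon with one H, double-bonded to O and single-bonded to carbon (an aldehyde).
(A) contains an aldehyde (-CHO), which satisfies every atom and bond constraint.
(B) has a methyl-ester group (-C(=O)OCH3) but the carbonyl carbon has H0, not H1.
(C) has an acetyl/ketone group (-C(=O)CH3) but the carbonyl carbon has H0 (two carbon neighbours), not H1.
(D) has a carboxylic acid group (-C(=O)OH) but the carbonyl carbon has H0 and is bonded to O, not H1.
So the answer is (A).

A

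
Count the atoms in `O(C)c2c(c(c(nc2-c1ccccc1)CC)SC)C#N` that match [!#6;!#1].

The query [!#6;!#1] means: not carbon and not hydrogen — any heteroatom.
Check the 20 heavy atoms by environment: 1× n (aromatic) → match; 11× c (aromatic) → no; 1× O → match; 5× C → no; 1× N → match; 1× S → match.
Summing the matching environments: 1 + 1 + 1 + 1 = 4 matching atoms.

4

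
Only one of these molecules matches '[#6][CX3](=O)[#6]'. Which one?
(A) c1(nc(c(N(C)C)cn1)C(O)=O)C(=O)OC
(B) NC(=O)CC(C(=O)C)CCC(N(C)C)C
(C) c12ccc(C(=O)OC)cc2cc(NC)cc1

B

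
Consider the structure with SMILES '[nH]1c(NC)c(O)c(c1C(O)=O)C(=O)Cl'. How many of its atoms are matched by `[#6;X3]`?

6

Check the 14 heavy atoms by environment: 1× n (aromatic, X3) → no; 4× c (aromatic, X3) → match; 2× C (X3) → match; 2× O (X1) → no; 2× O (X2) → no; 1× N (X3) → no; 1× C (X4) → no; 1× Cl (X1) → no.
Summing the matching environments: 4 + 2 = 6 matching atoms.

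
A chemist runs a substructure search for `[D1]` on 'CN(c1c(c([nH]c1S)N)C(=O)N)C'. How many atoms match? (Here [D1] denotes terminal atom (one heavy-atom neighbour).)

The query [D1] means: atom with exactly one heavy-atom neighbour (degree 1).
Check the 13 heavy atoms by environment: 1× n (aromatic, D2) → no; 4× c (aromatic, D3) → no; 1× N (D3) → no; 2× C (D1) → match; 1× C (D3) → no; 1× O (D1) → match; 2× N (D1) → match; 1× S (D1) → match.
Summing the matching environments: 2 + 1 + 2 + 1 = 6 matching atoms.

6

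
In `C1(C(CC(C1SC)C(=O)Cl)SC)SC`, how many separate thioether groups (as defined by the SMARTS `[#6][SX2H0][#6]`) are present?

3

[#6][SX2H0][#6] is the SMARTS for a thioether: an aliphatic sulfur bridging two carbons with no H on the sulfur.
The molecule carries 3 separate instances of a methylthio ether (-SCH3) meeting every constraint; each maps to a distinct set of atoms, giving 3 matches.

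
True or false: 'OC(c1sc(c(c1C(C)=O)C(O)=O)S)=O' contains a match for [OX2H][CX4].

The pattern [OX2H][CX4] describes a hydroxyl oxygen bound to an sp3 (X4) carbon — an aliphatic alcohol.
The closest candidate here is a carboxylic acid group (-C(=O)OH), but the -OH is on a CX3 carbonyl carbon, not a CX4 carbon. No other fragment satisfies the full query, so there is no match.

False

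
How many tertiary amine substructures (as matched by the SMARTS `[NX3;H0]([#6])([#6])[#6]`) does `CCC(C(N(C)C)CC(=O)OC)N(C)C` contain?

2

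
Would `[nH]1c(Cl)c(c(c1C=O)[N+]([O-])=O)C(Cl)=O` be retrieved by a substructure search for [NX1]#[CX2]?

The pattern [NX1]#[CX2] describes a nitrogen triple-bonded to a two-connected carbon — a nitrile.
The closest candidate here is a nitro group (-[N+](=O)[O-]), but there is no C#N triple bond. No other fragment satisfies the full query, so there is no match.

No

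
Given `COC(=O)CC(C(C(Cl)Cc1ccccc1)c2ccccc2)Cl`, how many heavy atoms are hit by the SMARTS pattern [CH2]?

2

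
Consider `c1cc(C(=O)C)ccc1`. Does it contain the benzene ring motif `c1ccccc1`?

Yes

The pattern c1ccccc1 describes six aromatic carbons in a ring — a benzene ring.
The required atom environment is present in the molecule, so the pattern matches.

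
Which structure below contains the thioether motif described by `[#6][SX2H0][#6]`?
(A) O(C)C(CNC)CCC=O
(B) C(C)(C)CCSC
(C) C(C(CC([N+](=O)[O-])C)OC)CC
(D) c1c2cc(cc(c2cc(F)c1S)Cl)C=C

B

[#6][SX2H0][#6] describes an aliphatic sulfur bridging two carbons with no H on the sulfur (a thioether).
(A) has a methoxy ether (-OCH3) but the bridging atom is O, not S.
(B) contains a methylthio ether (-SCH3), which satisfies every atom and bond constraint.
(C) has a methoxy ether (-OCH3) but the bridging atom is O, not S.
(D) has a thiol (-SH) but the sulfur has H1, not H0 bridging two carbons.
So the answer is (B).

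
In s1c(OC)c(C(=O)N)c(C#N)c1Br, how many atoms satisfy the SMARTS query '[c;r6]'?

The query [c;r6] means: aromatic carbon that belongs to a six-membered ring.
Check the 13 heavy atoms by environment: 1× s (aromatic, in 5-ring) → no; 4× c (aromatic, in 5-ring) → no; 3× C (acyclic) → no; 2× N (acyclic) → no; 2× O (acyclic) → no; 1× Br (acyclic) → no.
No environment satisfies the query, so 0 matching atoms.

0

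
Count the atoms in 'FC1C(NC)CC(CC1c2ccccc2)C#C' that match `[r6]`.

Check the 17 heavy atoms by environment: 6× C (in 6-ring) → match; 1× N (acyclic) → no; 3× C (acyclic) → no; 6× c (aromatic, in 6-ring) → match; 1× F (acyclic) → no.
Summing the matching environments: 6 + 6 = 12 matching atoms.

12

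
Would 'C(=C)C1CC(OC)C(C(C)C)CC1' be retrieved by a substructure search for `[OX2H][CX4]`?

The pattern [OX2H][CX4] describes a hydroxyl oxygen bound to an sp3 (X4) carbon — an aliphatic alcohol.
The closest candidate here is a methoxy ether (-OCH3), but the oxygen has H0 (ether), not H1. No other fragment satisfies the full query, so there is no match.

No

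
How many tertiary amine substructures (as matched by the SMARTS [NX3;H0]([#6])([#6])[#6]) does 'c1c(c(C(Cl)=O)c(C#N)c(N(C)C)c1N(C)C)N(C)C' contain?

3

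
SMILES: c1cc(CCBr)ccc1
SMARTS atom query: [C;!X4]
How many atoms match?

The query [C;!X4] means: aliphatic carbon that does not have four total connections.
Check the 9 heavy atoms by environment: 2× C (X4) → no; 6× c (aromatic, X3) → no; 1× Br (X1) → no.
No environment satisfies the query, so 0 matching atoms.

0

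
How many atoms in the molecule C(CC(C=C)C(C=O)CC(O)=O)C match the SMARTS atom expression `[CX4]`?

6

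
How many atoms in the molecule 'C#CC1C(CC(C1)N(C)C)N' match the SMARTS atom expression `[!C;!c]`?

Check the 11 heavy atoms by environment: 9× C → no; 2× N → match.
That gives 2 matching atoms.

2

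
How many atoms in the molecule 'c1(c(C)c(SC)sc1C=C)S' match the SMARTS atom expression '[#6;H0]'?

The query [#6;H0] means: any carbon with no attached hydrogen.
Check the 11 heavy atoms by environment: 1× s (aromatic, H0) → no; 4× c (aromatic, H0) → match; 1× C (H1) → no; 1× C (H2) → no; 1× S (H0) → no; 2× C (H3) → no; 1× S (H1) → no.
That gives 4 matching atoms.

4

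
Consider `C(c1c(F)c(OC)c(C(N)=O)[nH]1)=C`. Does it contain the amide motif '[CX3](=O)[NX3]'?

The pattern [CX3](=O)[NX3] describes a carbonyl carbon bonded to a trivalent nitrogen — an amide.
The molecule carries a primary amide (-C(=O)NH2), whose atoms satisfy every constraint of the query, so the pattern matches.

Yes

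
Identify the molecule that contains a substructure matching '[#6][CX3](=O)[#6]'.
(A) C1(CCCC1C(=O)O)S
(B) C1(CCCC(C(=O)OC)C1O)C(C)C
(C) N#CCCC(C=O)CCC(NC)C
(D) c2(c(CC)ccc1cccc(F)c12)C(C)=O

D

[#6][CX3](=O)[#6] describes a carbonyl carbon (no H) flanked by two carbons (a ketone).
(A) has a carboxylic acid group (-C(=O)OH) but one neighbour of the carbonyl carbon is O, not C.
(B) has a methyl-ester group (-C(=O)OCH3) but one neighbour of the carbonyl carbon is O, not C.
(C) has an aldehyde (-CHO) but the carbonyl carbon has H1, so it is not flanked by two carbons.
(D) contains an acetyl/ketone group (-C(=O)CH3), which satisfies every atom and bond constraint.
So the answer is (D).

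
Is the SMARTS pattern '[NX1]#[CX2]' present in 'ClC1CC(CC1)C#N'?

Yes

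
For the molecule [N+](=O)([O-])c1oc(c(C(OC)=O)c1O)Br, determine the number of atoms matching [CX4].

The query [CX4] means: C with X4: aliphatic carbon with exactly 4 total connections (bonds + H).
Check the 14 heavy atoms by environment: 1× o (aromatic, X2) → no; 4× c (aromatic, X3) → no; 1× Br (X1) → no; 2× O (X2) → no; 1× C (X3) → no; 2× O (X1) → no; 1× C (X4) → match; 1× N (charge +1, X3) → no; 1× O (charge -1, X1) → no.
That gives 1 matching atom.

1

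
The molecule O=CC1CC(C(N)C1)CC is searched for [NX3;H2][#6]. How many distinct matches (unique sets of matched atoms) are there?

1

[NX3;H2][#6] is the SMARTS for a primary amine: a trivalent nitrogen with two H attached to carbon.
Exactly one fragment in the molecule meets all constraints, giving 1 match.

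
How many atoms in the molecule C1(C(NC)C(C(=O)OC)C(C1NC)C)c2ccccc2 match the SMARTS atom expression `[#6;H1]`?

The query [#6;H1] means: any carbon bearing exactly one hydrogen.
Check the 20 heavy atoms by environment: 5× C (H1) → match; 1× c (aromatic, H0) → no; 5× c (aromatic, H1) → match; 1× C (H0) → no; 2× O (H0) → no; 4× C (H3) → no; 2× N (H1) → no.
Summing the matching environments: 5 + 5 = 10 matching atoms.

10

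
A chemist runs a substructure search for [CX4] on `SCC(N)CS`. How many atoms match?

Check the 6 heavy atoms by environment: 3× C (X4) → match; 2× S (X2) → no; 1× N (X3) → no.
That gives 3 matching atoms.

3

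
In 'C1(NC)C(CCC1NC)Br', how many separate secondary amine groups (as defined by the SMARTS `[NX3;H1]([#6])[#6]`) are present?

2

[NX3;H1]([#6])[#6] is the SMARTS for a secondary amine: a trivalent nitrogen with one H, bonded to two carbons.
The molecule carries 2 separate instances of an N-methylamino group (-NHCH3) meeting every constraint; each maps to a distinct set of atoms, giving 2 matches.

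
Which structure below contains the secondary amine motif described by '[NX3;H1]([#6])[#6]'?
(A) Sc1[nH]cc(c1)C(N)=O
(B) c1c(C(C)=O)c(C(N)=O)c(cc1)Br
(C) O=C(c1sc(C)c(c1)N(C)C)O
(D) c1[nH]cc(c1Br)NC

D

[NX3;H1]([#6])[#6] describes a trivalent nitrogen with one H, bonded to two carbons (a secondary amine).
(A) has a primary amide (-C(=O)NH2) but the -C(=O)NH2 nitrogen has H2, not H1.
(B) has a primary amide (-C(=O)NH2) but the -C(=O)NH2 nitrogen has H2, not H1.
(C) has a dimethylamino group (-N(CH3)2) but the nitrogen has H0, not H1.
(D) contains an N-methylamino group (-NHCH3), which satisfies every atom and bond constraint.
So the answer is (D).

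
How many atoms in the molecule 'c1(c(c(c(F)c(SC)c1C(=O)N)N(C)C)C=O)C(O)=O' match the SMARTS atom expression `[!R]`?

Check the 20 heavy atoms by environment: 6× c (aromatic, in 6-ring) → no; 6× C (acyclic) → match; 4× O (acyclic) → match; 2× N (acyclic) → match; 1× F (acyclic) → match; 1× S (acyclic) → match.
Summing the matching environments: 6 + 4 + 2 + 1 + 1 = 14 matching atoms.

14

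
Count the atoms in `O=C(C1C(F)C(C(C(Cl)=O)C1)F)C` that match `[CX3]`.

2

The query [CX3] means: C with X3: aliphatic carbon with exactly 3 total connections.
Check the 13 heavy atoms by environment: 6× C (X4) → no; 2× F (X1) → no; 2× C (X3) → match; 2× O (X1) → no; 1× Cl (X1) → no.
That gives 2 matching atoms.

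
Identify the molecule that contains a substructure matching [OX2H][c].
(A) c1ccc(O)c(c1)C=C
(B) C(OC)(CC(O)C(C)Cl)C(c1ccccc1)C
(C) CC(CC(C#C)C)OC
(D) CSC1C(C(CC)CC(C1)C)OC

A

[OX2H][c] describes a hydroxyl oxygen attached to an aromatic carbon (a phenol).
(A) contains a hydroxyl group (-OH), which satisfies every atom and bond constraint.
(B) has a hydroxyl group (-OH) but the -OH is on an aliphatic carbon, not an aromatic c.
(C) has a methoxy ether (-OCH3) but the oxygen has H0, not H1.
(D) has a methoxy ether (-OCH3) but the oxygen has H0, not H1.
So the answer is (A).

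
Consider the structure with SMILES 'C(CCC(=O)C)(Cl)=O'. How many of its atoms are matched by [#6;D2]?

Check the 8 heavy atoms by environment: 2× C (D2) → match; 2× C (D3) → no; 2× O (D1) → no; 1× Cl (D1) → no; 1× C (D1) → no.
That gives 2 matching atoms.

2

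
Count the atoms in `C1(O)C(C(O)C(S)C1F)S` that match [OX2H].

2

The query [OX2H] means: aliphatic oxygen with two connections, one of which is H — an -OH oxygen.
Check the 10 heavy atoms by environment: 5× C (H1, X4) → no; 2× O (H1, X2) → match; 2× S (H1, X2) → no; 1× F (H0, X1) → no.
That gives 2 matching atoms.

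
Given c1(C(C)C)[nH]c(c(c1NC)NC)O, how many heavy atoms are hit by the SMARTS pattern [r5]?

The query [r5] means: r5 matches atoms in a five-membered ring.
Check the 13 heavy atoms by environment: 1× n (aromatic, in 5-ring) → match; 4× c (aromatic, in 5-ring) → match; 1× O (acyclic) → no; 2× N (acyclic) → no; 5× C (acyclic) → no.
Summing the matching environments: 1 + 4 = 5 matching atoms.

5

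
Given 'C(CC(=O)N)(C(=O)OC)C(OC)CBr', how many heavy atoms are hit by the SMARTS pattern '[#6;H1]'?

2

The query [#6;H1] means: any carbon bearing exactly one hydrogen.
Check the 14 heavy atoms by environment: 2× C (H2) → no; 2× C (H1) → match; 2× C (H0) → no; 4× O (H0) → no; 2× C (H3) → no; 1× N (H2) → no; 1× Br (H0) → no.
That gives 2 matching atoms.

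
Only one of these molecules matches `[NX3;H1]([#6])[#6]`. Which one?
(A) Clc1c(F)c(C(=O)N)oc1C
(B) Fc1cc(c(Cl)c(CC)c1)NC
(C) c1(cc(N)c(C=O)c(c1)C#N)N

B

[NX3;H1]([#6])[#6] describes a trivalent nitrogen with one H, bonded to two carbons (a secondary amine).
(A) has a primary amide (-C(=O)NH2) but the -C(=O)NH2 nitrogen has H2, not H1.
(B) contains an N-methylamino group (-NHCH3), which satisfies every atom and bond constraint.
(C) has a primary amino group (-NH2) but the nitrogen has H2 and only one carbon neighbour.
So the answer is (B).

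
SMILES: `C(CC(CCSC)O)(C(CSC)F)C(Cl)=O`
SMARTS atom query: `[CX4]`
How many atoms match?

9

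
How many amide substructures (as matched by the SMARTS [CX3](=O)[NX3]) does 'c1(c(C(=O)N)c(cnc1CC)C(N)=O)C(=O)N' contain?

[CX3](=O)[NX3] is the SMARTS for an amide: a carbonyl carbon bonded to a trivalent nitrogen.
The molecule carries 3 separate instances of a primary amide (-C(=O)NH2) meeting every constraint; each maps to a distinct set of atoms, giving 3 matches.

3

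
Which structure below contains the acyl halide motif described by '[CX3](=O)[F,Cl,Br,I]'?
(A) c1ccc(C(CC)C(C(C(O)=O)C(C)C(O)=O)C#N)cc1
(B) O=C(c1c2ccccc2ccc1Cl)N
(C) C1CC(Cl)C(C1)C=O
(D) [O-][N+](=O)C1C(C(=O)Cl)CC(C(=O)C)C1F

[CX3](=O)[F,Cl,Br,I] describes a carbonyl carbon bonded to a halogen (an acyl halide).
(A) has a carboxylic acid group (-C(=O)OH) but the carbonyl is bonded to -OH, not to a halogen.
(B) has a chloro substituent but the Cl is not on a carbonyl carbon.
(C) has a chloro substituent but the Cl is not on a carbonyl carbon.
(D) contains an acyl chloride (-C(=O)Cl), which satisfies every atom and bond constraint.
So the answer is (D).

D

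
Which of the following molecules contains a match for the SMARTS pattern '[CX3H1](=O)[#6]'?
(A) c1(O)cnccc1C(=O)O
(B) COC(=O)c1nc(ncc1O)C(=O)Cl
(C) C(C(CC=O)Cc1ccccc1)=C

C

[CX3H1](=O)[#6] describes an sp2 carbon with one H, double-bonded to O and single-bonded to carbon (an aldehyde).
(A) has a carboxylic acid group (-C(=O)OH) but the carbonyl carbon has H0 and is bonded to O, not H1.
(B) has a methyl-ester group (-C(=O)OCH3) but the carbonyl carbon has H0, not H1.
(C) contains an aldehyde (-CHO), which satisfies every atom and bond constraint.
So the answer is (C).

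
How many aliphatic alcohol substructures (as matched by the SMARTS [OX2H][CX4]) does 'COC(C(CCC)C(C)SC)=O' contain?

[OX2H][CX4] is the SMARTS for an aliphatic alcohol: a hydroxyl oxygen bound to an sp3 (X4) carbon.
No fragment in the molecule satisfies every constraint, giving 0 matches.

0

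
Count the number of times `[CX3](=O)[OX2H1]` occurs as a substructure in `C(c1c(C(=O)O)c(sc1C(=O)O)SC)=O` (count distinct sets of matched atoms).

2

[CX3](=O)[OX2H1] is the SMARTS for a carboxylic acid: an sp2 carbon double-bonded to O and single-bonded to an -OH oxygen.
The molecule carries 2 separate instances of a carboxylic acid group (-C(=O)OH) meeting every constraint; each maps to a distinct set of atoms, giving 2 matches.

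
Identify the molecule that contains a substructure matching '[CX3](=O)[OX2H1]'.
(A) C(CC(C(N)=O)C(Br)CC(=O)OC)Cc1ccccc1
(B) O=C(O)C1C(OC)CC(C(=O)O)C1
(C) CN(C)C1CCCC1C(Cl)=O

B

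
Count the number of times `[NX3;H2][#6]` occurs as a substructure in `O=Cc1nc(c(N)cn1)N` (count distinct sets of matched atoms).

2

[NX3;H2][#6] is the SMARTS for a primary amine: a trivalent nitrogen with two H attached to carbon.
The molecule carries 2 separate instances of a primary amino group (-NH2) meeting every constraint; each maps to a distinct set of atoms, giving 2 matches.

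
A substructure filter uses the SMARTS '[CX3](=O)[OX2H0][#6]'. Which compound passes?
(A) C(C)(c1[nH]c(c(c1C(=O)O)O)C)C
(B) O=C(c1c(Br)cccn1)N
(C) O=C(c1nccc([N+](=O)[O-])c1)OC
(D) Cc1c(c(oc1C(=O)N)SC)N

C

[CX3](=O)[OX2H0][#6] describes a carbonyl carbon bonded to an oxygen that is itself bonded to carbon (no H on that O) (an ester).
(A) has a carboxylic acid group (-C(=O)OH) but the singly-bonded O carries H (OX2H1, not H0).
(B) has a primary amide (-C(=O)NH2) but the carbonyl is bonded to N, not to an O-C linkage.
(C) contains a methyl-ester group (-C(=O)OCH3), which satisfies every atom and bond constraint.
(D) has a primary amide (-C(=O)NH2) but the carbonyl is bonded to N, not to an O-C linkage.
So the answer is (C).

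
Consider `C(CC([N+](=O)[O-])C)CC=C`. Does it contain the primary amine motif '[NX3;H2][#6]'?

No

The pattern [NX3;H2][#6] describes a trivalent nitrogen with two H attached to carbon — a primary amine.
The closest candidate here is a nitro group (-[N+](=O)[O-]), but the nitrogen is [N+] with no H, not NX3H2. No other fragment satisfies the full query, so there is no match.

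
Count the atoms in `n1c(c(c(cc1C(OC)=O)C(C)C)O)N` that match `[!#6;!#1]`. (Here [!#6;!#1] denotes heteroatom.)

The query [!#6;!#1] means: not carbon and not hydrogen — any heteroatom.
Check the 15 heavy atoms by environment: 1× n (aromatic) → match; 5× c (aromatic) → no; 5× C → no; 3× O → match; 1× N → match.
Summing the matching environments: 1 + 3 + 1 = 5 matching atoms.

5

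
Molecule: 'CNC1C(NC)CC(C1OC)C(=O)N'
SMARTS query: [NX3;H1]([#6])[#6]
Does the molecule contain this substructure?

Yes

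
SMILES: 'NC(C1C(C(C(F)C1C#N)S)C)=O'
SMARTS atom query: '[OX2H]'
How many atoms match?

0

The query [OX2H] means: aliphatic oxygen with two connections, one of which is H — an -OH oxygen.
Check the 13 heavy atoms by environment: 5× C (H1, X4) → no; 1× C (H0, X2) → no; 1× N (H0, X1) → no; 1× F (H0, X1) → no; 1× S (H1, X2) → no; 1× C (H3, X4) → no; 1× C (H0, X3) → no; 1× O (H0, X1) → no; 1× N (H2, X3) → no.
No environment satisfies the query, so 0 matching atoms.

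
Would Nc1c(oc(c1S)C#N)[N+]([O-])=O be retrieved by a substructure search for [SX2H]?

Yes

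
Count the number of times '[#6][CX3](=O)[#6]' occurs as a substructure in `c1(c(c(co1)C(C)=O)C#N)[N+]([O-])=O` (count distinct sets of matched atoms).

[#6][CX3](=O)[#6] is the SMARTS for a ketone: a carbonyl carbon (no H) flanked by two carbons.
Exactly one fragment in the molecule meets all constraints, giving 1 match.

1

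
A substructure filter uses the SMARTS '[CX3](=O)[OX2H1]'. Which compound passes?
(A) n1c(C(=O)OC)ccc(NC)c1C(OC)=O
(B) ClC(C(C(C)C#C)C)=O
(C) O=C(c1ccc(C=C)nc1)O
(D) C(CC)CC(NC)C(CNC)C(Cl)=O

C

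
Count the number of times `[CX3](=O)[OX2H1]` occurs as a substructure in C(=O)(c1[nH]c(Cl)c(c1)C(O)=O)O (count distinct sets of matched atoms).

[CX3](=O)[OX2H1] is the SMARTS for a carboxylic acid: an sp2 carbon double-bonded to O and single-bonded to an -OH oxygen.
The molecule carries 2 separate instances of a carboxylic acid group (-C(=O)OH) meeting every constraint; each maps to a distinct set of atoms, giving 2 matches.

2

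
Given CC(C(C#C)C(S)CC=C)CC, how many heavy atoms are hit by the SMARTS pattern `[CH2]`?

Check the 12 heavy atoms by environment: 3× C (H2) → match; 5× C (H1) → no; 2× C (H3) → no; 1× C (H0) → no; 1× S (H1) → no.
That gives 3 matching atoms.

3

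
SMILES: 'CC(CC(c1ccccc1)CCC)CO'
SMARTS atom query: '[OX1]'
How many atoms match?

The query [OX1] means: aliphatic oxygen with one total connection — typically a carbonyl =O or an oxide.
Check the 15 heavy atoms by environment: 8× C (X4) → no; 6× c (aromatic, X3) → no; 1× O (X2) → no.
No environment satisfies the query, so 0 matching atoms.

0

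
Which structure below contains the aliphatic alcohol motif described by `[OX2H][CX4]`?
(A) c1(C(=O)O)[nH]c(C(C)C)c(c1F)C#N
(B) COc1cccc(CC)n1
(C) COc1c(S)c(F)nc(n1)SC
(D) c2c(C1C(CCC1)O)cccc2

[OX2H][CX4] describes a hydroxyl oxygen bound to an sp3 (X4) carbon (an aliphatic alcohol).
(A) has a carboxylic acid group (-C(=O)OH) but the -OH is on a CX3 carbonyl carbon, not a CX4 carbon.
(B) has a methoxy ether (-OCH3) but the oxygen has H0 (ether), not H1.
(C) has a methoxy ether (-OCH3) but the oxygen has H0 (ether), not H1.
(D) contains a hydroxyl group (-OH), which satisfies every atom and bond constraint.
So the answer is (D).

D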